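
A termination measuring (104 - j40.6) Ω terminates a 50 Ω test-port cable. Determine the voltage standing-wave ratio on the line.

VSWR ≈ 2.47

Γ = (Z_L − Z_0)/(Z_L + Z_0) = (54 − j40.6)/(154 − j40.6)
|Γ| = 67.6/159 = 0.424
VSWR = (1 + |Γ|)/(1 − |Γ|) = 1.42/0.576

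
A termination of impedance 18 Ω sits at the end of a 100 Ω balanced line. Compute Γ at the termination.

Γ = (Z_L − Z_0)/(Z_L + Z_0) = (18 − 100)/(18 + 100) = -82/118

Γ = -0.695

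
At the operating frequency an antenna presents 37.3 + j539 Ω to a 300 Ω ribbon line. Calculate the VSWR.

Γ = (Z_L − Z_0)/(Z_L + Z_0) = (-262.7 + j539)/(337.3 + j539)
|Γ| = 600/636 = 0.943
VSWR = (1 + |Γ|)/(1 − |Γ|) = 1.94/0.057

VSWR ≈ 34.1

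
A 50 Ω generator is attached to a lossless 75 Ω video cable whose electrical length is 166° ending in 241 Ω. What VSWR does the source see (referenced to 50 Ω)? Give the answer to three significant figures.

tan(βl) = -0.249
Z_in = Z_0·(Z_L + jZ_0·tanβl)/(Z_0 + jZ_L·tanβl) = 156 + j106 Ω
Γ_s = (Z_in − Z_s)/(Z_in + Z_s) = (106 + j106)/(206 + j106), |Γ_s| = 0.647
VSWR = (1 + |Γ_s|)/(1 − |Γ_s|)

VSWR ≈ 4.67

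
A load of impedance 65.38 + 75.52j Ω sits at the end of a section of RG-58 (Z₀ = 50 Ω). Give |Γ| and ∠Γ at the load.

Γ ≈ 0.559 ∠ 45.3°

Γ = (Z_L − Z_0)/(Z_L + Z_0) = (15.38 + j75.52)/(115.4 + j75.52)
|Γ| = 77.1/138 = 0.559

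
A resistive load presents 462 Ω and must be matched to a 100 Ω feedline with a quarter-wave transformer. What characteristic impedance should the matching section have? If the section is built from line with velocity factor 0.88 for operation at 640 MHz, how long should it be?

Z_qwt = √(Z_0·R_L) = √(100 × 462) = √46200
λ = 0.88·c/f = 0.412 m, so l = λ/4 = 0.103 m

Z_qwt ≈ 215 Ω; length ≈ 10.3 cm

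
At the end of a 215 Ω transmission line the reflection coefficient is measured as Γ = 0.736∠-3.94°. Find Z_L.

Z_L ≈ 1350 − j297 Ω

Z_L = Z_0·(1 + Γ)/(1 − Γ) = 215·(1.73 − j0.0506)/(0.266 + j0.0506)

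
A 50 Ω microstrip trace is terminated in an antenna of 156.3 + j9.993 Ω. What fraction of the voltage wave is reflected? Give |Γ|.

Γ = (Z_L − Z_0)/(Z_L + Z_0) = (106.3 + j9.993)/(206.3 + j9.993)
|Γ| = 107/207

|Γ| ≈ 0.517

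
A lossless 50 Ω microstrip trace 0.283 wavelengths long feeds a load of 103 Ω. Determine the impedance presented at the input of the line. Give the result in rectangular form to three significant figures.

βl = 2π × 0.283 = 102°
tan(βl) = tan(102°) = -4.75
Z_in = Z_0·(Z_L + jZ_0·tanβl)/(Z_0 + jZ_L·tanβl)
     = 50·(103 − j238)/(50 − j490)

Z_in ≈ 25.1 + j7.96 Ω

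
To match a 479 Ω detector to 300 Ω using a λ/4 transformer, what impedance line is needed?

Z_qwt ≈ 379 Ω

Z_qwt = √(Z_0·R_L) = √(300 × 479) = √143700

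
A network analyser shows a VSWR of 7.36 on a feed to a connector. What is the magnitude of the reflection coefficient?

|Γ| ≈ 0.761

|Γ| = (S − 1)/(S + 1) = (7.36 − 1)/(7.36 + 1) = 6.36/8.36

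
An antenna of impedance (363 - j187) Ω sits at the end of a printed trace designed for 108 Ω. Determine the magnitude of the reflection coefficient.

Γ = (Z_L − Z_0)/(Z_L + Z_0) = (255 − j187)/(471 − j187)
|Γ| = 316/507

|Γ| ≈ 0.624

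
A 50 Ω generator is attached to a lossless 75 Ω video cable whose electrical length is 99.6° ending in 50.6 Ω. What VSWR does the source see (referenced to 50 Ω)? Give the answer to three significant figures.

tan(βl) = -5.91
Z_in = Z_0·(Z_L + jZ_0·tanβl)/(Z_0 + jZ_L·tanβl) = 108 − j14.3 Ω
Γ_s = (Z_in − Z_s)/(Z_in + Z_s) = (57.6 − j14.3)/(158 − j14.3), |Γ_s| = 0.375
VSWR = (1 + |Γ_s|)/(1 − |Γ_s|)

VSWR ≈ 2.2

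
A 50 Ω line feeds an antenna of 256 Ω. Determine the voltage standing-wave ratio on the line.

VSWR ≈ 5.12

Γ = (256 − 50)/(256 + 50) = 0.673
VSWR = (1 + 0.673)/(1 − 0.673)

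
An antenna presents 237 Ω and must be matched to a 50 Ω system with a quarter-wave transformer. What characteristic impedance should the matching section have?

Z_qwt ≈ 109 Ω

Z_qwt = √(Z_0·R_L) = √(50 × 237) = √11850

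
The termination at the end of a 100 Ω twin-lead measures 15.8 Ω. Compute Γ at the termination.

Γ = (Z_L − Z_0)/(Z_L + Z_0) = (15.8 − 100)/(15.8 + 100) = -84.2/115.8

Γ = -0.727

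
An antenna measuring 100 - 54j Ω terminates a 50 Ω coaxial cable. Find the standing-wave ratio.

VSWR ≈ 2.71

Γ = (Z_L − Z_0)/(Z_L + Z_0) = (50 − j54)/(150 − j54)
|Γ| = 73.6/159 = 0.462
VSWR = (1 + |Γ|)/(1 − |Γ|) = 1.46/0.538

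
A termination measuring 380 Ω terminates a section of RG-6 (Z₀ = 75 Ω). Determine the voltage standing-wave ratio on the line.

Γ = (380 − 75)/(380 + 75) = 0.67
VSWR = (1 + 0.67)/(1 − 0.67)

VSWR ≈ 5.07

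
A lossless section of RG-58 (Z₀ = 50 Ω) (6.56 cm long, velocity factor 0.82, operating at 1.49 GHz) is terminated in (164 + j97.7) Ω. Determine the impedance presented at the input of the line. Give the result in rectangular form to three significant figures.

λ = v/f = 0.82·c / 1.49 GHz = 0.165 m
βl = 2π·l/λ = 2π × 0.397 = 143°
tan(βl) = tan(143°) = -0.752
Z_in = Z_0·(Z_L + jZ_0·tanβl)/(Z_0 + jZ_L·tanβl)
     = 50·(164 + j60.1)/(124 − j123)

Z_in ≈ 21.1 + j45.4 Ω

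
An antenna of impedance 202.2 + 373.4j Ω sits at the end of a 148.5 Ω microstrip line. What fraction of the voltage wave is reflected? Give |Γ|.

Γ = (Z_L − Z_0)/(Z_L + Z_0) = (53.7 + j373.4)/(350.7 + j373.4)
|Γ| = 377/512

|Γ| ≈ 0.736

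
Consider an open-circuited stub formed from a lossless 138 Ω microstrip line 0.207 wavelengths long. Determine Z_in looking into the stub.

βl = 2π × 0.207 = 74.5°
tan(βl) = 3.61
For an open-circuited stub, Z_in = −jZ_0·cot(βl) = −jZ_0/tan(βl)

Z_in ≈ −j38.2 Ω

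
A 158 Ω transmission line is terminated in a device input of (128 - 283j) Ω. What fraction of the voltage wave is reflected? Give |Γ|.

|Γ| ≈ 0.707

Γ = (Z_L − Z_0)/(Z_L + Z_0) = (-30 − j283)/(286 − j283)
|Γ| = 285/402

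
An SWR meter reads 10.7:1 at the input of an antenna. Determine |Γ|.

|Γ| ≈ 0.829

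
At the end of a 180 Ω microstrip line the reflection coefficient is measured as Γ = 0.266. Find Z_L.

Z_L ≈ 310 Ω

Z_L = Z_0·(1 + Γ)/(1 − Γ) = 180·(1.27)/(0.734)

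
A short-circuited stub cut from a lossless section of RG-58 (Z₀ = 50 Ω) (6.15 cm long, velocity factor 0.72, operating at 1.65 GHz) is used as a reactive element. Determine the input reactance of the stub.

λ = v/f = 0.72·c / 1.65 GHz = 0.131 m
βl = 2π·l/λ = 2π × 0.47 = 169°
tan(βl) = -0.192
For a short-circuited stub, Z_in = jZ_0·tan(βl)

X_in ≈ -9.61 Ω (capacitive)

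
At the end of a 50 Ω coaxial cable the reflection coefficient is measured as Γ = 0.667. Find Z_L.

Z_L ≈ 250 Ω

Z_L = Z_0·(1 + Γ)/(1 − Γ) = 50·(1.67)/(0.333)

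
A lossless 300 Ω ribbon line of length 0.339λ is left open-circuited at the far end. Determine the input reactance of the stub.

X_in ≈ 188 Ω (inductive)

βl = 2π × 0.339 = 122°
tan(βl) = -1.6
For an open-circuited stub, Z_in = −jZ_0·cot(βl) = −jZ_0/tan(βl)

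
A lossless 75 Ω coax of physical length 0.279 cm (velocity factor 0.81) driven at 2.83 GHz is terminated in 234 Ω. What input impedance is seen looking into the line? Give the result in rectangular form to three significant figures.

λ = v/f = 0.81·c / 2.83 GHz = 0.0859 m
βl = 2π·l/λ = 2π × 0.0325 = 11.7°
tan(βl) = tan(11.7°) = 0.207
Z_in = Z_0·(Z_L + jZ_0·tanβl)/(Z_0 + jZ_L·tanβl)
     = 75·(234 + j15.5)/(75 + j48.4)

Z_in ≈ 172 − j95.7 Ω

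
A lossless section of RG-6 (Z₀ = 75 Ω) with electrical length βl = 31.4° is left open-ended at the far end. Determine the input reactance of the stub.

tan(βl) = 0.61
For an open-ended stub, Z_in = −jZ_0·cot(βl) = −jZ_0/tan(βl)

X_in ≈ -123 Ω (capacitive)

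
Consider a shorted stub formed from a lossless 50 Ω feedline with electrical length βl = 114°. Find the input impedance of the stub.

tan(βl) = -2.25
For a shorted stub, Z_in = jZ_0·tan(βl)

Z_in ≈ −j112 Ω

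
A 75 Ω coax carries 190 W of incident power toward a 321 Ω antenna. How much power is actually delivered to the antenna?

Γ = (321 − 75)/(321 + 75) = 0.621
|Γ|² = 0.386
P_refl = |Γ|²·P_inc = 73.3 W, P_del = (1 − |Γ|²)·P_inc = 117 W

P_delivered ≈ 117 W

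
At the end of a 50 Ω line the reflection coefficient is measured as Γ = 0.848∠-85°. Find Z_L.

Z_L ≈ 8.94 − j53.8 Ω

Z_L = Z_0·(1 + Γ)/(1 − Γ) = 50·(1.07 − j0.845)/(0.926 + j0.845)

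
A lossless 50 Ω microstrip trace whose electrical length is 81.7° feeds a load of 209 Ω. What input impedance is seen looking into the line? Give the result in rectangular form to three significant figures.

tan(βl) = tan(81.7°) = 6.85
Z_in = Z_0·(Z_L + jZ_0·tanβl)/(Z_0 + jZ_L·tanβl)
     = 50·(209 + j343)/(50 + j1430)

Z_in ≈ 12.2 − j6.87 Ω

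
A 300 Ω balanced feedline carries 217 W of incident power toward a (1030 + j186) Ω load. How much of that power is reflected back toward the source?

|Γ| = |(730 + j186)/(1330 + j186)| = 0.561
|Γ|² = 0.315
P_refl = |Γ|²·P_inc = 68.3 W, P_del = (1 − |Γ|²)·P_inc = 149 W

P_reflected ≈ 68.3 W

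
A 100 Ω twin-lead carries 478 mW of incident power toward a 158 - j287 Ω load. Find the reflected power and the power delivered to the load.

|Γ| = |(58 − j287)/(258 − j287)| = 0.759
|Γ|² = 0.576
P_refl = |Γ|²·P_inc = 275 mW, P_del = (1 − |Γ|²)·P_inc = 203 mW

P_reflected ≈ 275 mW; P_delivered ≈ 203 mW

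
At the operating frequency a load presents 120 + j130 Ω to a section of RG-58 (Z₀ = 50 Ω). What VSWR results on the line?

VSWR ≈ 5.45

Γ = (Z_L − Z_0)/(Z_L + Z_0) = (70 + j130)/(170 + j130)
|Γ| = 148/214 = 0.69
VSWR = (1 + |Γ|)/(1 − |Γ|) = 1.69/0.31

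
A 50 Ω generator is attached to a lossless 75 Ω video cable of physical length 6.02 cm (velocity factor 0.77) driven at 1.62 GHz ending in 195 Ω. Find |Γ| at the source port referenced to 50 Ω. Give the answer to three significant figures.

|Γ| ≈ 0.552

λ = v/f = 0.77·c / 1.62 GHz = 0.143 m
βl = 2π·l/λ = 2π × 0.422 = 152°
tan(βl) = -0.532
Z_in = Z_0·(Z_L + jZ_0·tanβl)/(Z_0 + jZ_L·tanβl) = 85.9 + j78.9 Ω
Γ_s = (Z_in − Z_s)/(Z_in + Z_s) = (35.9 + j78.9)/(136 + j78.9), |Γ_s| = 0.552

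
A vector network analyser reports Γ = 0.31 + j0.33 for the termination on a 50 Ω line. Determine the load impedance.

Z_L ≈ 67.9 + j56.4 Ω

Z_L = Z_0·(1 + Γ)/(1 − Γ) = 50·(1.31 + j0.33)/(0.69 − j0.33)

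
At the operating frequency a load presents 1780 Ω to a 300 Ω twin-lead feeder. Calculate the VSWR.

Γ = (1780 − 300)/(1780 + 300) = 0.712
VSWR = (1 + 0.712)/(1 − 0.712)

VSWR ≈ 5.93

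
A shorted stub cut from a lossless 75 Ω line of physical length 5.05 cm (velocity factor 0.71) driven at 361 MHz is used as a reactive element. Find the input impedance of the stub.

Z_in ≈ +j44.7 Ω

λ = v/f = 0.71·c / 361 MHz = 0.59 m
βl = 2π·l/λ = 2π × 0.0856 = 30.8°
tan(βl) = 0.596
For a shorted stub, Z_in = jZ_0·tan(βl)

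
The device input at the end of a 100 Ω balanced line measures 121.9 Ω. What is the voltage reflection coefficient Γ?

Γ = (Z_L − Z_0)/(Z_L + Z_0) = (121.9 − 100)/(121.9 + 100) = 21.9/221.9

Γ = 0.0987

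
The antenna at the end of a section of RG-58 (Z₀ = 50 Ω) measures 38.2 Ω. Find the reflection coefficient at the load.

Γ = -0.134

Γ = (Z_L − Z_0)/(Z_L + Z_0) = (38.2 − 50)/(38.2 + 50) = -11.8/88.2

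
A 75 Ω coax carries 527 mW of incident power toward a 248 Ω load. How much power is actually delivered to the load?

Γ = (248 − 75)/(248 + 75) = 0.536
|Γ|² = 0.287
P_refl = |Γ|²·P_inc = 151 mW, P_del = (1 − |Γ|²)·P_inc = 376 mW

P_delivered ≈ 376 mW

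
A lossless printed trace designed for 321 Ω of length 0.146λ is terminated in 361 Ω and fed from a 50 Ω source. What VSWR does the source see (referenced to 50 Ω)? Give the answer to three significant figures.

VSWR ≈ 6.27

βl = 2π × 0.146 = 52.6°
tan(βl) = 1.31
Z_in = Z_0·(Z_L + jZ_0·tanβl)/(Z_0 + jZ_L·tanβl) = 309 − j35.2 Ω
Γ_s = (Z_in − Z_s)/(Z_in + Z_s) = (259 − j35.2)/(359 − j35.2), |Γ_s| = 0.725
VSWR = (1 + |Γ_s|)/(1 − |Γ_s|)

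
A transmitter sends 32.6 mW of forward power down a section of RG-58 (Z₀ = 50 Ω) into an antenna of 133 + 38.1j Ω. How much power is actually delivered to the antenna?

P_delivered ≈ 24.8 mW

|Γ| = |(83 + j38.1)/(183 + j38.1)| = 0.489
|Γ|² = 0.239
P_refl = |Γ|²·P_inc = 7.78 mW, P_del = (1 − |Γ|²)·P_inc = 24.8 mW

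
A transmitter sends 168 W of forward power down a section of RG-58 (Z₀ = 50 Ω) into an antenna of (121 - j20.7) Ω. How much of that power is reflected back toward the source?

P_reflected ≈ 31 W

|Γ| = |(71 − j20.7)/(171 − j20.7)| = 0.429
|Γ|² = 0.184
P_refl = |Γ|²·P_inc = 31 W, P_del = (1 − |Γ|²)·P_inc = 137 W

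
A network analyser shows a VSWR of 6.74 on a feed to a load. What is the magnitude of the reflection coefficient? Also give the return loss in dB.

|Γ| ≈ 0.742; return loss ≈ 2.6 dB

|Γ| = (S − 1)/(S + 1) = (6.74 − 1)/(6.74 + 1) = 5.74/7.74
RL = −20·log₁₀|Γ| = −20·log₁₀(0.742)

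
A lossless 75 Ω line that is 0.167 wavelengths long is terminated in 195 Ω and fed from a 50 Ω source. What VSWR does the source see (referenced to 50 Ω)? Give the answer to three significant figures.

βl = 2π × 0.167 = 60.1°
tan(βl) = 1.74
Z_in = Z_0·(Z_L + jZ_0·tanβl)/(Z_0 + jZ_L·tanβl) = 36.6 − j35 Ω
Γ_s = (Z_in − Z_s)/(Z_in + Z_s) = (-13.4 − j35)/(86.6 − j35), |Γ_s| = 0.401
VSWR = (1 + |Γ_s|)/(1 − |Γ_s|)

VSWR ≈ 2.34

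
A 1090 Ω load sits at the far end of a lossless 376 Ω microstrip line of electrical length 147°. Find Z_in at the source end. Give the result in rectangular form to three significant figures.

Z_in ≈ 341 + j398 Ω

tan(βl) = tan(147°) = -0.649
Z_in = Z_0·(Z_L + jZ_0·tanβl)/(Z_0 + jZ_L·tanβl)
     = 376·(1090 − j244)/(376 − j708)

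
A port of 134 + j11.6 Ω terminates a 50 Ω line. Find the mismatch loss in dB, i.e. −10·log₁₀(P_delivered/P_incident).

Γ = (84 + j11.6)/(184 + j11.6), |Γ| = 0.46
|Γ|² = 0.212, so P_del/P_inc = 1 − |Γ|² = 0.788
ML = −10·log₁₀(1 − |Γ|²)

mismatch loss ≈ 1.03 dB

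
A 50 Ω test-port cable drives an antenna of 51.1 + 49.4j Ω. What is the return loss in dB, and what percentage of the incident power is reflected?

Γ = (1.1 + j49.4)/(101.1 + j49.4), |Γ| = 0.439
RL = −20·log₁₀(0.439) = 7.15 dB
P_refl/P_inc = |Γ|² = 0.193

RL ≈ 7.15 dB; 19.3% of incident power reflected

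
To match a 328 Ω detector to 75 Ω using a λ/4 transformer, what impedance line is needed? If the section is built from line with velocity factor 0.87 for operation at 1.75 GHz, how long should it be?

Z_qwt = √(Z_0·R_L) = √(75 × 328) = √24600
λ = 0.87·c/f = 0.149 m, so l = λ/4 = 0.0373 m

Z_qwt ≈ 157 Ω; length ≈ 3.73 cm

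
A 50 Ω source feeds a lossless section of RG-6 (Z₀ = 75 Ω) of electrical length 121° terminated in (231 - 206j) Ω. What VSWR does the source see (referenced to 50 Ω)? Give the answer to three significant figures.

tan(βl) = -1.66
Z_in = Z_0·(Z_L + jZ_0·tanβl)/(Z_0 + jZ_L·tanβl) = 22.3 + j60.6 Ω
Γ_s = (Z_in − Z_s)/(Z_in + Z_s) = (-27.7 + j60.6)/(72.3 + j60.6), |Γ_s| = 0.706
VSWR = (1 + |Γ_s|)/(1 − |Γ_s|)

VSWR ≈ 5.81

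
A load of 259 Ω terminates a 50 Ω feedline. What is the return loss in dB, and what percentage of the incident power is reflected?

Γ = (259 − 50)/(259 + 50) = 0.676
RL = −20·log₁₀(0.676) = 3.4 dB
P_refl/P_inc = |Γ|² = 0.457

RL ≈ 3.4 dB; 45.7% of incident power reflected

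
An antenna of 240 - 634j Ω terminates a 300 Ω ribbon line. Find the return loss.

RL ≈ 2.33 dB

Γ = (-60 − j634)/(540 − j634), |Γ| = 0.765
RL = −20·log₁₀|Γ| = −20·log₁₀(0.765)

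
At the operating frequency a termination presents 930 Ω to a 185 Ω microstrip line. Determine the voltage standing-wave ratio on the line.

VSWR ≈ 5.03

For a purely resistive load, VSWR = R_L/Z_0 or Z_0/R_L (whichever > 1) = 930/185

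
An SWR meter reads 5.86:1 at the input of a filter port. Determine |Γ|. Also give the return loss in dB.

|Γ| ≈ 0.708; return loss ≈ 2.99 dB

|Γ| = (S − 1)/(S + 1) = (5.86 − 1)/(5.86 + 1) = 4.86/6.86
RL = −20·log₁₀|Γ| = −20·log₁₀(0.708)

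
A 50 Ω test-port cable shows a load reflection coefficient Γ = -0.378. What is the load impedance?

Z_L ≈ 22.6 Ω

Z_L = Z_0·(1 + Γ)/(1 − Γ) = 50·(0.622)/(1.38)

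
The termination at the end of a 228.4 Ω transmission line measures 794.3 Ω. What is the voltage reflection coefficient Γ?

Γ = 0.553

Γ = (Z_L − Z_0)/(Z_L + Z_0) = (794.3 − 228.4)/(794.3 + 228.4) = 565.9/1023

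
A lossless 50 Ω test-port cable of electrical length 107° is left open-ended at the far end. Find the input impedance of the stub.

tan(βl) = -3.27
For an open-ended stub, Z_in = −jZ_0·cot(βl) = −jZ_0/tan(βl)

Z_in ≈ +j15.3 Ω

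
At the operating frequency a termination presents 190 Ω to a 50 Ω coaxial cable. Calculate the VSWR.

VSWR ≈ 3.8

For a purely resistive load, VSWR = R_L/Z_0 or Z_0/R_L (whichever > 1) = 190/50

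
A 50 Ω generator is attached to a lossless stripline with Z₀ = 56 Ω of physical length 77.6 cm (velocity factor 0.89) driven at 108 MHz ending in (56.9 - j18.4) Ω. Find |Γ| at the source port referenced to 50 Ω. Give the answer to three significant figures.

|Γ| ≈ 0.197

λ = v/f = 0.89·c / 108 MHz = 2.47 m
βl = 2π·l/λ = 2π × 0.314 = 113°
tan(βl) = -2.36
Z_in = Z_0·(Z_L + jZ_0·tanβl)/(Z_0 + jZ_L·tanβl) = 64.5 + j17.7 Ω
Γ_s = (Z_in − Z_s)/(Z_in + Z_s) = (14.5 + j17.7)/(114 + j17.7), |Γ_s| = 0.197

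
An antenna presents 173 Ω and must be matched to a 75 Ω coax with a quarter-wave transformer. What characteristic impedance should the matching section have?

Z_qwt = √(Z_0·R_L) = √(75 × 173) = √12980

Z_qwt ≈ 114 Ω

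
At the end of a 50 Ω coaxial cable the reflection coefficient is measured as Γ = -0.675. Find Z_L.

Z_L ≈ 9.7 Ω

Z_L = Z_0·(1 + Γ)/(1 − Γ) = 50·(0.325)/(1.68)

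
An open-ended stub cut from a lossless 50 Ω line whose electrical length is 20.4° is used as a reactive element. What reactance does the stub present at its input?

tan(βl) = 0.372
For an open-ended stub, Z_in = −jZ_0·cot(βl) = −jZ_0/tan(βl)

X_in ≈ -134 Ω (capacitive)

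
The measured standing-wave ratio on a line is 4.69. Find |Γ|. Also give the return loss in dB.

|Γ| ≈ 0.649; return loss ≈ 3.76 dB

|Γ| = (S − 1)/(S + 1) = (4.69 − 1)/(4.69 + 1) = 3.69/5.69
RL = −20·log₁₀|Γ| = −20·log₁₀(0.649)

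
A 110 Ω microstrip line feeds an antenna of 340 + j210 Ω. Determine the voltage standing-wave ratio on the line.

VSWR ≈ 4.36

Γ = (Z_L − Z_0)/(Z_L + Z_0) = (230 + j210)/(450 + j210)
|Γ| = 311/497 = 0.627
VSWR = (1 + |Γ|)/(1 − |Γ|) = 1.63/0.373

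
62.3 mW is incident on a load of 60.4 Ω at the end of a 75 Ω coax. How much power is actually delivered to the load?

Γ = (60.4 − 75)/(60.4 + 75) = -0.108
|Γ|² = 0.0116
P_refl = |Γ|²·P_inc = 0.724 mW, P_del = (1 − |Γ|²)·P_inc = 61.6 mW

P_delivered ≈ 61.6 mW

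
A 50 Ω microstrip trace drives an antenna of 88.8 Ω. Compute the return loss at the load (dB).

Γ = (88.8 − 50)/(88.8 + 50) = 0.28
RL = −20·log₁₀|Γ| = −20·log₁₀(0.28)

RL ≈ 11.1 dB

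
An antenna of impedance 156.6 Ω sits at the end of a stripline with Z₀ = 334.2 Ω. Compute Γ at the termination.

Γ = (Z_L − Z_0)/(Z_L + Z_0) = (156.6 − 334.2)/(156.6 + 334.2) = -177.6/490.8

Γ = -0.362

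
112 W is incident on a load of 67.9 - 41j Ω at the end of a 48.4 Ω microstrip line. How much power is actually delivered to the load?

P_delivered ≈ 96.8 W

|Γ| = |(19.5 − j41)/(116.3 − j41)| = 0.368
|Γ|² = 0.136
P_refl = |Γ|²·P_inc = 15.2 W, P_del = (1 − |Γ|²)·P_inc = 96.8 W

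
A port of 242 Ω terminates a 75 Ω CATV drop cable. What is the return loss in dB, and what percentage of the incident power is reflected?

RL ≈ 5.57 dB; 27.8% of incident power reflected

Γ = (242 − 75)/(242 + 75) = 0.527
RL = −20·log₁₀(0.527) = 5.57 dB
P_refl/P_inc = |Γ|² = 0.278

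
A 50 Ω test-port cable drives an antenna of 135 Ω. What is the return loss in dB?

Γ = (135 − 50)/(135 + 50) = 0.459
RL = −20·log₁₀|Γ| = −20·log₁₀(0.459)

RL ≈ 6.76 dB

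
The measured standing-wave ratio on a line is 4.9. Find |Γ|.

|Γ| ≈ 0.661

|Γ| = (S − 1)/(S + 1) = (4.9 − 1)/(4.9 + 1) = 3.9/5.9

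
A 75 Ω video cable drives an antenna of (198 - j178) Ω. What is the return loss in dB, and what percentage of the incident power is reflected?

RL ≈ 3.56 dB; 44.1% of incident power reflected

Γ = (123 − j178)/(273 − j178), |Γ| = 0.664
RL = −20·log₁₀(0.664) = 3.56 dB
P_refl/P_inc = |Γ|² = 0.441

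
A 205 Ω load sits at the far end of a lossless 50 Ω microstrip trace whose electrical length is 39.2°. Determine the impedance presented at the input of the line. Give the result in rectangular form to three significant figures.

Z_in ≈ 28 − j52.9 Ω

tan(βl) = tan(39.2°) = 0.816
Z_in = Z_0·(Z_L + jZ_0·tanβl)/(Z_0 + jZ_L·tanβl)
     = 50·(205 + j40.8)/(50 + j167)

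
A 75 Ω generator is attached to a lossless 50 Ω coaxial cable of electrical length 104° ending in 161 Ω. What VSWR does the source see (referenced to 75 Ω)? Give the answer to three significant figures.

tan(βl) = -4.01
Z_in = Z_0·(Z_L + jZ_0·tanβl)/(Z_0 + jZ_L·tanβl) = 16.4 + j11.2 Ω
Γ_s = (Z_in − Z_s)/(Z_in + Z_s) = (-58.6 + j11.2)/(91.4 + j11.2), |Γ_s| = 0.648
VSWR = (1 + |Γ_s|)/(1 − |Γ_s|)

VSWR ≈ 4.68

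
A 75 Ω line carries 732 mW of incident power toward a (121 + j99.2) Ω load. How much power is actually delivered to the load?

|Γ| = |(46 + j99.2)/(196 + j99.2)| = 0.498
|Γ|² = 0.248
P_refl = |Γ|²·P_inc = 181 mW, P_del = (1 − |Γ|²)·P_inc = 551 mW

P_delivered ≈ 551 mW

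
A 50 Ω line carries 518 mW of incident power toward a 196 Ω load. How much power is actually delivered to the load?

P_delivered ≈ 336 mW

Γ = (196 − 50)/(196 + 50) = 0.593
|Γ|² = 0.352
P_refl = |Γ|²·P_inc = 182 mW, P_del = (1 − |Γ|²)·P_inc = 336 mW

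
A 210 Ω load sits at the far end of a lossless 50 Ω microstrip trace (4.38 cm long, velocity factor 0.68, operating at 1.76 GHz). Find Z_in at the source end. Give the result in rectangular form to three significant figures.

Z_in ≈ 23.3 + j46.1 Ω

λ = v/f = 0.68·c / 1.76 GHz = 0.116 m
βl = 2π·l/λ = 2π × 0.378 = 136°
tan(βl) = tan(136°) = -0.964
Z_in = Z_0·(Z_L + jZ_0·tanβl)/(Z_0 + jZ_L·tanβl)
     = 50·(210 − j48.2)/(50 − j203)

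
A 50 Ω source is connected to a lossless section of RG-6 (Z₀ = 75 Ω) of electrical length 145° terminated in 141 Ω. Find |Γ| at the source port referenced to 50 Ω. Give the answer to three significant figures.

|Γ| ≈ 0.409

tan(βl) = -0.7
Z_in = Z_0·(Z_L + jZ_0·tanβl)/(Z_0 + jZ_L·tanβl) = 76.9 + j48.7 Ω
Γ_s = (Z_in − Z_s)/(Z_in + Z_s) = (26.9 + j48.7)/(127 + j48.7), |Γ_s| = 0.409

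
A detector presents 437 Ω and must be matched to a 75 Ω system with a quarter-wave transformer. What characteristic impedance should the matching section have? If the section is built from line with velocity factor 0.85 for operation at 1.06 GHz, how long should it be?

Z_qwt = √(Z_0·R_L) = √(75 × 437) = √32780
λ = 0.85·c/f = 0.241 m, so l = λ/4 = 0.0601 m

Z_qwt ≈ 181 Ω; length ≈ 6.01 cm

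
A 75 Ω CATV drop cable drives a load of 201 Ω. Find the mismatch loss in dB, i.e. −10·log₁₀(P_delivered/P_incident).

Γ = (201 − 75)/(201 + 75) = 0.457
|Γ|² = 0.208, so P_del/P_inc = 1 − |Γ|² = 0.792
ML = −10·log₁₀(1 − |Γ|²)

mismatch loss ≈ 1.02 dB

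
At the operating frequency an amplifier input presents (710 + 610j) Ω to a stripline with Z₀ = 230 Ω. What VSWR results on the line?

Γ = (Z_L − Z_0)/(Z_L + Z_0) = (480 + j610)/(940 + j610)
|Γ| = 776/1120 = 0.693
VSWR = (1 + |Γ|)/(1 − |Γ|) = 1.69/0.307

VSWR ≈ 5.51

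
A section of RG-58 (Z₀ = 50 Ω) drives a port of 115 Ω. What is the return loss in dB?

RL ≈ 8.09 dB

Γ = (115 − 50)/(115 + 50) = 0.394
RL = −20·log₁₀|Γ| = −20·log₁₀(0.394)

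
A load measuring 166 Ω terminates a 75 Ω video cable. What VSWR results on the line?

VSWR ≈ 2.21

For a purely resistive load, VSWR = R_L/Z_0 or Z_0/R_L (whichever > 1) = 166/75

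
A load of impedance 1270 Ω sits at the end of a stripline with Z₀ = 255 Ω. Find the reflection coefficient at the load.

Γ = (Z_L − Z_0)/(Z_L + Z_0) = (1270 − 255)/(1270 + 255) = 1015/1525

Γ = 0.666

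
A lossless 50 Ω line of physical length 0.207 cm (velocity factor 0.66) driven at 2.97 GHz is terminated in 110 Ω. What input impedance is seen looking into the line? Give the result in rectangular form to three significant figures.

λ = v/f = 0.66·c / 2.97 GHz = 0.0667 m
βl = 2π·l/λ = 2π × 0.031 = 11.2°
tan(βl) = tan(11.2°) = 0.198
Z_in = Z_0·(Z_L + jZ_0·tanβl)/(Z_0 + jZ_L·tanβl)
     = 50·(110 + j9.88)/(50 + j21.7)

Z_in ≈ 96.1 − j31.9 Ω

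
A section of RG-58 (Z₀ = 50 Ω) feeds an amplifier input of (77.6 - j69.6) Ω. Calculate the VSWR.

Γ = (Z_L − Z_0)/(Z_L + Z_0) = (27.6 − j69.6)/(127.6 − j69.6)
|Γ| = 74.9/145 = 0.515
VSWR = (1 + |Γ|)/(1 − |Γ|) = 1.52/0.485

VSWR ≈ 3.12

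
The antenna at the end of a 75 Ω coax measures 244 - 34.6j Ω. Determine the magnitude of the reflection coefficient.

|Γ| ≈ 0.538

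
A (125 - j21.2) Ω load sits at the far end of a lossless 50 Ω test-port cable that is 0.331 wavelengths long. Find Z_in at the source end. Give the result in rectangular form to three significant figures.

Z_in ≈ 26.2 + j26.5 Ω

βl = 2π × 0.331 = 119°
tan(βl) = tan(119°) = -1.79
Z_in = Z_0·(Z_L + jZ_0·tanβl)/(Z_0 + jZ_L·tanβl)
     = 50·(125 − j111)/(12 − j224)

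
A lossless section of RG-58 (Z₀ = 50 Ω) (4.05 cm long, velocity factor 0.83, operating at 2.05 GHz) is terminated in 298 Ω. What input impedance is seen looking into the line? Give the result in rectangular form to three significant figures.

λ = v/f = 0.83·c / 2.05 GHz = 0.121 m
βl = 2π·l/λ = 2π × 0.333 = 120°
tan(βl) = tan(120°) = -1.73
Z_in = Z_0·(Z_L + jZ_0·tanβl)/(Z_0 + jZ_L·tanβl)
     = 50·(298 − j86.5)/(50 − j515)

Z_in ≈ 11.1 + j27.8 Ω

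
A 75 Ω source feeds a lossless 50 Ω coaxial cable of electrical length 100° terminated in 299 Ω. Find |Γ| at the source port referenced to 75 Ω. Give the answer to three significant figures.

|Γ| ≈ 0.796

tan(βl) = -5.67
Z_in = Z_0·(Z_L + jZ_0·tanβl)/(Z_0 + jZ_L·tanβl) = 8.61 + j8.56 Ω
Γ_s = (Z_in − Z_s)/(Z_in + Z_s) = (-66.4 + j8.56)/(83.6 + j8.56), |Γ_s| = 0.796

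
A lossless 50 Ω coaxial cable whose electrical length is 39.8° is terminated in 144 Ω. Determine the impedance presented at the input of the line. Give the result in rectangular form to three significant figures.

tan(βl) = tan(39.8°) = 0.833
Z_in = Z_0·(Z_L + jZ_0·tanβl)/(Z_0 + jZ_L·tanβl)
     = 50·(144 + j41.7)/(50 + j120)

Z_in ≈ 36.1 − j45 Ω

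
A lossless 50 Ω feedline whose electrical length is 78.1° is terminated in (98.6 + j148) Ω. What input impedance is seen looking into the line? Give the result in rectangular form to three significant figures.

Z_in ≈ 9 − j23.1 Ω

tan(βl) = tan(78.1°) = 4.75
Z_in = Z_0·(Z_L + jZ_0·tanβl)/(Z_0 + jZ_L·tanβl)
     = 50·(98.6 + j385)/(-652 + j468)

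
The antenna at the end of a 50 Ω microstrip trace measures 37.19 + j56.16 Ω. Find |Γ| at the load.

Γ = (Z_L − Z_0)/(Z_L + Z_0) = (-12.81 + j56.16)/(87.19 + j56.16)
|Γ| = 57.6/104

|Γ| ≈ 0.555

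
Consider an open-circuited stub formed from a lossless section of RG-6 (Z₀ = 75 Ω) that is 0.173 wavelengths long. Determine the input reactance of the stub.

X_in ≈ -39.4 Ω (capacitive)

βl = 2π × 0.173 = 62.3°
tan(βl) = 1.9
For an open-circuited stub, Z_in = −jZ_0·cot(βl) = −jZ_0/tan(βl)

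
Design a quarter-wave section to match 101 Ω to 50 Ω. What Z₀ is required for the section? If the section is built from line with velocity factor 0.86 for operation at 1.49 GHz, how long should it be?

Z_qwt ≈ 71.1 Ω; length ≈ 4.33 cm

Z_qwt = √(Z_0·R_L) = √(50 × 101) = √5050
λ = 0.86·c/f = 0.173 m, so l = λ/4 = 0.0433 m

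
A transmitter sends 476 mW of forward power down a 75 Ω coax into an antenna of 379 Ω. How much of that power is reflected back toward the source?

P_reflected ≈ 213 mW

Γ = (379 − 75)/(379 + 75) = 0.67
|Γ|² = 0.448
P_refl = |Γ|²·P_inc = 213 mW, P_del = (1 − |Γ|²)·P_inc = 263 mW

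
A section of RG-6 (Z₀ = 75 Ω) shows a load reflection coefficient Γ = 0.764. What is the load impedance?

Z_L = Z_0·(1 + Γ)/(1 − Γ) = 75·(1.76)/(0.236)

Z_L ≈ 561 Ω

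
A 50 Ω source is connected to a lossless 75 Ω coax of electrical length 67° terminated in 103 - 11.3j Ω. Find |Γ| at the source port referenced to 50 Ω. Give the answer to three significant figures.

|Γ| ≈ 0.096

tan(βl) = 2.36
Z_in = Z_0·(Z_L + jZ_0·tanβl)/(Z_0 + jZ_L·tanβl) = 54.8 − j8.87 Ω
Γ_s = (Z_in − Z_s)/(Z_in + Z_s) = (4.83 − j8.87)/(105 − j8.87), |Γ_s| = 0.096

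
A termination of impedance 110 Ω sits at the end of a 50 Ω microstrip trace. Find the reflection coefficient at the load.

Γ = (Z_L − Z_0)/(Z_L + Z_0) = (110 − 50)/(110 + 50) = 60/160

Γ = 0.375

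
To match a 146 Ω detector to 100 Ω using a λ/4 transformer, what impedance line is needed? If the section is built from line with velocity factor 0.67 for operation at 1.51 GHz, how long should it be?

Z_qwt ≈ 121 Ω; length ≈ 3.33 cm

Z_qwt = √(Z_0·R_L) = √(100 × 146) = √14600
λ = 0.67·c/f = 0.133 m, so l = λ/4 = 0.0333 m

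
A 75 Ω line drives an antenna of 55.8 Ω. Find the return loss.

RL ≈ 16.7 dB

Γ = (55.8 − 75)/(55.8 + 75) = -0.147
RL = −20·log₁₀|Γ| = −20·log₁₀(0.147)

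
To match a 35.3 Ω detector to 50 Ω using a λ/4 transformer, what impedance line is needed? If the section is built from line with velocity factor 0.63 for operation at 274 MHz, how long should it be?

Z_qwt ≈ 42 Ω; length ≈ 17.2 cm

Z_qwt = √(Z_0·R_L) = √(50 × 35.3) = √1765
λ = 0.63·c/f = 0.69 m, so l = λ/4 = 0.172 m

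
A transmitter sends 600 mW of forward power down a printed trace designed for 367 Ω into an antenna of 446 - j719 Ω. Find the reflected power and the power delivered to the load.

|Γ| = |(79 − j719)/(813 − j719)| = 0.666
|Γ|² = 0.444
P_refl = |Γ|²·P_inc = 267 mW, P_del = (1 − |Γ|²)·P_inc = 333 mW

P_reflected ≈ 267 mW; P_delivered ≈ 333 mW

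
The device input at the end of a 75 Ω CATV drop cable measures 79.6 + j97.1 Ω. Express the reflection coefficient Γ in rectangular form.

Γ ≈ 0.304 + j0.437

Γ = (Z_L − Z_0)/(Z_L + Z_0) = (4.6 + j97.1)/(154.6 + j97.1)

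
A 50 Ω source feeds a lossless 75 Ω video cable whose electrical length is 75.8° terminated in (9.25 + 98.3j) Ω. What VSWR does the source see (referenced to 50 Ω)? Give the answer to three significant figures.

VSWR ≈ 26

tan(βl) = 3.95
Z_in = Z_0·(Z_L + jZ_0·tanβl)/(Z_0 + jZ_L·tanβl) = 8.68 − j93.4 Ω
Γ_s = (Z_in − Z_s)/(Z_in + Z_s) = (-41.3 − j93.4)/(58.7 − j93.4), |Γ_s| = 0.926
VSWR = (1 + |Γ_s|)/(1 − |Γ_s|)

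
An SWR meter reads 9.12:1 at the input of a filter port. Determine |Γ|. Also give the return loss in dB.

|Γ| = (S − 1)/(S + 1) = (9.12 − 1)/(9.12 + 1) = 8.12/10.1
RL = −20·log₁₀|Γ| = −20·log₁₀(0.802)

|Γ| ≈ 0.802; return loss ≈ 1.91 dB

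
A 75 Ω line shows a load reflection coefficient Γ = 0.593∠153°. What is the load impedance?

Z_L = Z_0·(1 + Γ)/(1 − Γ) = 75·(0.472 + j0.269)/(1.53 − j0.269)

Z_L ≈ 20.2 + j16.8 Ω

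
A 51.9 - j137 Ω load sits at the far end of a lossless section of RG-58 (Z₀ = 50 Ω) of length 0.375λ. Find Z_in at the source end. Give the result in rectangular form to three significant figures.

βl = 2π × 0.375 = 135°
tan(βl) = tan(135°) = -1
Z_in = Z_0·(Z_L + jZ_0·tanβl)/(Z_0 + jZ_L·tanβl)
     = 50·(51.9 − j187)/(-87 − j51.9)

Z_in ≈ 25.3 + j92.4 Ω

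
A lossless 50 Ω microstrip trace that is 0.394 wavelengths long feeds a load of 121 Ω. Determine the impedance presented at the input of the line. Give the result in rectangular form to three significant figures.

Z_in ≈ 42.4 + j41.3 Ω

βl = 2π × 0.394 = 142°
tan(βl) = tan(142°) = -0.786
Z_in = Z_0·(Z_L + jZ_0·tanβl)/(Z_0 + jZ_L·tanβl)
     = 50·(121 − j39.3)/(50 − j95.1)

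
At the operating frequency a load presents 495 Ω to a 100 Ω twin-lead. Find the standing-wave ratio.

VSWR ≈ 4.95

For a purely resistive load, VSWR = R_L/Z_0 or Z_0/R_L (whichever > 1) = 495/100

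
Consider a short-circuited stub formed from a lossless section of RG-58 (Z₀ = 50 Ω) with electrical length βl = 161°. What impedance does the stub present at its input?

Z_in ≈ −j17.2 Ω

tan(βl) = -0.344
For a short-circuited stub, Z_in = jZ_0·tan(βl)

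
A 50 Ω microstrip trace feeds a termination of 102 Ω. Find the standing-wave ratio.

Γ = (102 − 50)/(102 + 50) = 0.342
VSWR = (1 + 0.342)/(1 − 0.342)

VSWR ≈ 2.04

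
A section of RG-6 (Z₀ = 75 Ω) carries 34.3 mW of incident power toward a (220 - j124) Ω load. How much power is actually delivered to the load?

|Γ| = |(145 − j124)/(295 − j124)| = 0.596
|Γ|² = 0.355
P_refl = |Γ|²·P_inc = 12.2 mW, P_del = (1 − |Γ|²)·P_inc = 22.1 mW

P_delivered ≈ 22.1 mW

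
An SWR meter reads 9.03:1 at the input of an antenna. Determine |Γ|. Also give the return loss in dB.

|Γ| ≈ 0.801; return loss ≈ 1.93 dB

|Γ| = (S − 1)/(S + 1) = (9.03 − 1)/(9.03 + 1) = 8.03/10
RL = −20·log₁₀|Γ| = −20·log₁₀(0.801)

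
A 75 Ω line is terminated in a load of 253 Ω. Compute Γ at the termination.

Γ = 0.543

Γ = (Z_L − Z_0)/(Z_L + Z_0) = (253 − 75)/(253 + 75) = 178/328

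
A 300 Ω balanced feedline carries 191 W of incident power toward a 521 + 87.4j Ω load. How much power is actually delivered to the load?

|Γ| = |(221 + j87.4)/(821 + j87.4)| = 0.288
|Γ|² = 0.0829
P_refl = |Γ|²·P_inc = 15.8 W, P_del = (1 − |Γ|²)·P_inc = 175 W

P_delivered ≈ 175 W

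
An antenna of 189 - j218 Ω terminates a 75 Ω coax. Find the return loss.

RL ≈ 2.87 dB

Γ = (114 − j218)/(264 − j218), |Γ| = 0.719
RL = −20·log₁₀|Γ| = −20·log₁₀(0.719)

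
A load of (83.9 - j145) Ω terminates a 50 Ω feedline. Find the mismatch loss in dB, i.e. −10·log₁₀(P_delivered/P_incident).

mismatch loss ≈ 3.66 dB

Γ = (33.9 − j145)/(133.9 − j145), |Γ| = 0.754
|Γ|² = 0.569, so P_del/P_inc = 1 − |Γ|² = 0.431
ML = −10·log₁₀(1 − |Γ|²)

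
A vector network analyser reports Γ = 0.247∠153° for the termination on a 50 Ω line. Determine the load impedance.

Z_L ≈ 31.3 + j7.47 Ω

Z_L = Z_0·(1 + Γ)/(1 − Γ) = 50·(0.78 + j0.112)/(1.22 − j0.112)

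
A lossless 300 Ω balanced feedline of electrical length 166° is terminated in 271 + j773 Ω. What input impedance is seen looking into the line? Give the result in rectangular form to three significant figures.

Z_in ≈ 105 + j439 Ω

tan(βl) = tan(166°) = -0.249
Z_in = Z_0·(Z_L + jZ_0·tanβl)/(Z_0 + jZ_L·tanβl)
     = 300·(271 + j698)/(493 − j67.6)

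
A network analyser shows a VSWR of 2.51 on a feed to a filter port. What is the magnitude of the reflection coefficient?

|Γ| = (S − 1)/(S + 1) = (2.51 − 1)/(2.51 + 1) = 1.51/3.51

|Γ| ≈ 0.43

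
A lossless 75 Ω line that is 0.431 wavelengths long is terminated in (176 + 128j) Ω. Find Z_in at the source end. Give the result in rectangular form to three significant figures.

βl = 2π × 0.431 = 155°
tan(βl) = tan(155°) = -0.463
Z_in = Z_0·(Z_L + jZ_0·tanβl)/(Z_0 + jZ_L·tanβl)
     = 75·(176 + j93.3)/(134 − j81.5)

Z_in ≈ 48.7 + j81.7 Ω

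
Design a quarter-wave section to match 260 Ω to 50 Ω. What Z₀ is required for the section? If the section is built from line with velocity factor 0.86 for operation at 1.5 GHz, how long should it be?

Z_qwt = √(Z_0·R_L) = √(50 × 260) = √13000
λ = 0.86·c/f = 0.172 m, so l = λ/4 = 0.043 m

Z_qwt ≈ 114 Ω; length ≈ 4.3 cm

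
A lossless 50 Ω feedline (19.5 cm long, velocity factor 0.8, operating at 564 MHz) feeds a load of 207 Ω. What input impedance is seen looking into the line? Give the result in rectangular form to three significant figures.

λ = v/f = 0.8·c / 564 MHz = 0.426 m
βl = 2π·l/λ = 2π × 0.458 = 165°
tan(βl) = tan(165°) = -0.269
Z_in = Z_0·(Z_L + jZ_0·tanβl)/(Z_0 + jZ_L·tanβl)
     = 50·(207 − j13.4)/(50 − j55.6)

Z_in ≈ 99.3 + j96.9 Ω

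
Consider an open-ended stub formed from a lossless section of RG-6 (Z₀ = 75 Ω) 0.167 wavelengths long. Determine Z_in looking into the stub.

Z_in ≈ −j43.1 Ω

βl = 2π × 0.167 = 60.1°
tan(βl) = 1.74
For an open-ended stub, Z_in = −jZ_0·cot(βl) = −jZ_0/tan(βl)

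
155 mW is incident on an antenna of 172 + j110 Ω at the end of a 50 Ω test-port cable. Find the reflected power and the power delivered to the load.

|Γ| = |(122 + j110)/(222 + j110)| = 0.663
|Γ|² = 0.44
P_refl = |Γ|²·P_inc = 68.1 mW, P_del = (1 − |Γ|²)·P_inc = 86.9 mW

P_reflected ≈ 68.1 mW; P_delivered ≈ 86.9 mW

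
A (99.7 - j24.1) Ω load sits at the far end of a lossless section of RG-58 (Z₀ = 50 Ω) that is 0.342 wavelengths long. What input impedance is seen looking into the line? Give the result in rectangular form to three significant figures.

βl = 2π × 0.342 = 123°
tan(βl) = tan(123°) = -1.53
Z_in = Z_0·(Z_L + jZ_0·tanβl)/(Z_0 + jZ_L·tanβl)
     = 50·(99.7 − j101)/(13.1 − j153)

Z_in ≈ 35.5 + j29.6 Ω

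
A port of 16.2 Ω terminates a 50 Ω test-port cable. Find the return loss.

Γ = (16.2 − 50)/(16.2 + 50) = -0.511
RL = −20·log₁₀|Γ| = −20·log₁₀(0.511)

RL ≈ 5.84 dB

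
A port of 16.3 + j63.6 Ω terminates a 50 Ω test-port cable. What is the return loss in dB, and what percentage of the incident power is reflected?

RL ≈ 2.12 dB; 61.4% of incident power reflected

Γ = (-33.7 + j63.6)/(66.3 + j63.6), |Γ| = 0.783
RL = −20·log₁₀(0.783) = 2.12 dB
P_refl/P_inc = |Γ|² = 0.614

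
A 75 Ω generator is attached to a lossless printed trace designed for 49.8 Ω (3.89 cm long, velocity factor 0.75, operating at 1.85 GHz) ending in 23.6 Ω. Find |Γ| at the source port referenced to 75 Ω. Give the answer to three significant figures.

λ = v/f = 0.75·c / 1.85 GHz = 0.122 m
βl = 2π·l/λ = 2π × 0.32 = 115°
tan(βl) = -2.13
Z_in = Z_0·(Z_L + jZ_0·tanβl)/(Z_0 + jZ_L·tanβl) = 64.7 − j40.7 Ω
Γ_s = (Z_in − Z_s)/(Z_in + Z_s) = (-10.3 − j40.7)/(140 − j40.7), |Γ_s| = 0.289

|Γ| ≈ 0.289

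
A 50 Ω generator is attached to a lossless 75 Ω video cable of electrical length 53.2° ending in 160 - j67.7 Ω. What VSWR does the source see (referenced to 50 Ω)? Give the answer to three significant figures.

VSWR ≈ 2.2

tan(βl) = 1.34
Z_in = Z_0·(Z_L + jZ_0·tanβl)/(Z_0 + jZ_L·tanβl) = 34.3 − j29.6 Ω
Γ_s = (Z_in − Z_s)/(Z_in + Z_s) = (-15.7 − j29.6)/(84.3 − j29.6), |Γ_s| = 0.375
VSWR = (1 + |Γ_s|)/(1 − |Γ_s|)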